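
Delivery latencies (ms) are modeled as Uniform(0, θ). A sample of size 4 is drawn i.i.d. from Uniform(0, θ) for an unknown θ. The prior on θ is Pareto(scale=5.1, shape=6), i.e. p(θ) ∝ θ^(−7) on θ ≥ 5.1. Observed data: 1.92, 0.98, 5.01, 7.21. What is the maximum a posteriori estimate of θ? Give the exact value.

θ̂_MAP = 7.21

The Uniform(0, θ) likelihood is θ^(−n) for θ ≥ max(xᵢ), zero otherwise. Here max(xᵢ) = 7.21.
Posterior ∝ θ^(−7) · θ^(−4) = θ^(−11) on θ ≥ max(5.1, 7.21) = 7.21.
This density is strictly decreasing in θ, so the posterior mode lies at the lower boundary of the support.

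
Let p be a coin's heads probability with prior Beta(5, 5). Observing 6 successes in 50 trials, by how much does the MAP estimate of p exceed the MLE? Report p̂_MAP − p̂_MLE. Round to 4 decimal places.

Posterior is Beta(11, 49); MAP = (11−1)/(60−2) = 10/58 ≈ 0.17241.
MLE ignores the prior: p̂_MLE = k/n = 6/50 ≈ 0.12000.
Difference = 10/58 − 6/50 = 38/725 ≈ 0.0524.

MAP − MLE = 0.0524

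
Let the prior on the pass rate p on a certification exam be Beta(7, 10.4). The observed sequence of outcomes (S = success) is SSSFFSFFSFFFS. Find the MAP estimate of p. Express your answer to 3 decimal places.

p̂_MAP = 0.423

Prior: Beta(7, 10.4).
Data: 6 successes in 13 trials (from the sequence). The binomial likelihood contributes p^6(1−p)^7, so the posterior is Beta(7+6, 10.4+7) = Beta(13, 17.4).
For Beta(a, b) with a, b > 1 the mode is (a−1)/(a+b−2) = 12/28.4 ≈ 0.423.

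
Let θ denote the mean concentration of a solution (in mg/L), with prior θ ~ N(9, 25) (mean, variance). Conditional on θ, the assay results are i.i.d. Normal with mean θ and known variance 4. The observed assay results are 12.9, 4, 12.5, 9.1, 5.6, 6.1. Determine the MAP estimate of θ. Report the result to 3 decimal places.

n = 6; x̄ = (12.9 + 4 + 12.5 + 9.1 + 5.6 + 6.1)/6 = 50.2/6 = 251/30 ≈ 8.3667.
For a Normal prior and Normal likelihood with known variance, the posterior is Normal; its mode equals its mean, the precision-weighted average.
Prior precision 1/σ₀² = 1/25 = 0.04; data precision n/σ² = 6/4 = 1.5.
θ̂ = (0.04·9 + 1.5·(251/30)) / (0.04 + 1.5) = 12.91/1.54 = 1291/154 ≈ 8.383.

θ̂_MAP = 8.383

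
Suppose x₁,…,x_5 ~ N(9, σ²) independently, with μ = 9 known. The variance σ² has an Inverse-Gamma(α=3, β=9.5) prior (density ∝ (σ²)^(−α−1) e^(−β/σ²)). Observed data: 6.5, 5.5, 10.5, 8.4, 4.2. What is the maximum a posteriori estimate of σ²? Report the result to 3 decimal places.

Sum of squared deviations about the known mean: SS = (6.5−9)² + (5.5−9)² + (10.5−9)² + (8.4−9)² + (4.2−9)² = 44.15.
The Normal likelihood contributes (σ²)^(−n/2) exp(−SS/(2σ²)), so the posterior is Inverse-Gamma(α + n/2, β + SS/2) = Inverse-Gamma(5.5, 31.575).
The mode of Inverse-Gamma(a, b) is b/(a+1) = 31.575/6.5 ≈ 4.858.

σ̂²_MAP = 4.858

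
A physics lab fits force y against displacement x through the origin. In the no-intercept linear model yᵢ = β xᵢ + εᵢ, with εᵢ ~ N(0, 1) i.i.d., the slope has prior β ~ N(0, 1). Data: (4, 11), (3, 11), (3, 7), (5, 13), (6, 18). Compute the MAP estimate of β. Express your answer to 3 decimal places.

β̂_MAP = 2.823

log p(β | y) = −Σ(yᵢ − βxᵢ)²/(2·1) − β²/(2·1) + const.
Setting the derivative to zero: Σxᵢ(yᵢ − βxᵢ)/1 − β/1 = 0, so β = Σxᵢyᵢ / (Σxᵢ² + σ²/τ²).
Σxᵢyᵢ = 4·11 + 3·11 + 3·7 + 5·13 + 6·18 = 271; Σxᵢ² = 95; σ²/τ² = 1.
β̂_MAP = 271 / (95 + 1) = 271/96 ≈ 2.823.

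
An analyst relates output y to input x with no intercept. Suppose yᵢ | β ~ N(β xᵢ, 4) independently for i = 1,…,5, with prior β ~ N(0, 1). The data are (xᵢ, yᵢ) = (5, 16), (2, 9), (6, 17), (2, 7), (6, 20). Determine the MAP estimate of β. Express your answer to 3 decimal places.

log p(β | y) = −Σ(yᵢ − βxᵢ)²/(2·4) − β²/(2·1) + const.
Setting the derivative to zero: Σxᵢ(yᵢ − βxᵢ)/4 − β/1 = 0, so β = Σxᵢyᵢ / (Σxᵢ² + σ²/τ²).
Σxᵢyᵢ = 5·16 + 2·9 + 6·17 + 2·7 + 6·20 = 334; Σxᵢ² = 105; σ²/τ² = 4.
β̂_MAP = 334 / (105 + 4) = 334/109 ≈ 3.064.

β̂_MAP = 3.064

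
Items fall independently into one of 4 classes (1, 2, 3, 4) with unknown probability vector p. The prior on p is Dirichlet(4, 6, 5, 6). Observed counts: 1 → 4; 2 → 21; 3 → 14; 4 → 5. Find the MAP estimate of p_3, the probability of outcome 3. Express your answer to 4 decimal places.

MAP estimate: 0.2951

The posterior is Dirichlet(αᵢ + nᵢ) = Dirichlet(8, 27, 19, 11).
For a Dirichlet(a₁,…,a_K) with all aᵢ > 1, the mode has j-th component (aⱼ − 1)/(Σaᵢ − K).
Here Σaᵢ = 65 and K = 4, so p_3 = (19 − 1)/(65 − 4) = 18/61 ≈ 0.2951.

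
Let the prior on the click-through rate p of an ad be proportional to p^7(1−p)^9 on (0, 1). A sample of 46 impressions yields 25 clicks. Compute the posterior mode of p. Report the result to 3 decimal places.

The prior density ∝ p^7(1−p)^9 is the kernel of Beta(8, 10).
Data: 25 successes in 46 trials. The binomial likelihood contributes p^25(1−p)^21, so the posterior is Beta(8+25, 10+21) = Beta(33, 31).
For Beta(a, b) with a, b > 1 the mode is (a−1)/(a+b−2) = 32/62 ≈ 0.516.

p̂_MAP = 0.516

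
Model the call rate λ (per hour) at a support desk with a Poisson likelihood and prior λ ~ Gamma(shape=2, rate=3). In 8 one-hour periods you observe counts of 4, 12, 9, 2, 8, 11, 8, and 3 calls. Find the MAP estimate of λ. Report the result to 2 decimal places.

λ̂_MAP = 5.27

Σxᵢ = 4+12+9+2+8+11+8+3 = 57, with n = 8.
Posterior ∝ λe^(−3λ) · λ^57e^(−8λ) = λ^58e^(−11λ), i.e. Gamma(shape=59, rate=11).
The mode of a Gamma(a, b) with a ≥ 1 (shape–rate) is (a−1)/b = 58/11 ≈ 5.27.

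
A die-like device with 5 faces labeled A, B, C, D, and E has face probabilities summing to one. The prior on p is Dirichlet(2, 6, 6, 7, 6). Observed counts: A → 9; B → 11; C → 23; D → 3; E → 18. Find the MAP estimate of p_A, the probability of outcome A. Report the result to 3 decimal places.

The posterior is Dirichlet(αᵢ + nᵢ) = Dirichlet(11, 17, 29, 10, 24).
For a Dirichlet(a₁,…,a_K) with all aᵢ > 1, the mode has j-th component (aⱼ − 1)/(Σaᵢ − K).
Here Σaᵢ = 91 and K = 5, so p_A = (11 − 1)/(91 − 5) = 10/86 ≈ 0.116.

MAP estimate of p_A = 0.116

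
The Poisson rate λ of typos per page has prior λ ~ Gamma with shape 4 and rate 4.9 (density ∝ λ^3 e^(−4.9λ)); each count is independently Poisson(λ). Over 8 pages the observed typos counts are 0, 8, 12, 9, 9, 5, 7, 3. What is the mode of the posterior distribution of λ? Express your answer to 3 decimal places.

Σxᵢ = 0+8+12+9+9+5+7+3 = 53, with n = 8.
Posterior ∝ λ^3e^(−4.9λ) · λ^53e^(−8λ) = λ^56e^(−12.9λ), i.e. Gamma(shape=57, rate=12.9).
The mode of a Gamma(a, b) with a ≥ 1 (shape–rate) is (a−1)/b = 56/12.9 ≈ 4.341.

λ̂_MAP = 4.341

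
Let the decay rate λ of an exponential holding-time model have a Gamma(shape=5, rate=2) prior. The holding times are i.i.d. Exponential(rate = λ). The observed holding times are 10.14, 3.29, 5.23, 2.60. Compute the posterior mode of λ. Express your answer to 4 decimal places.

λ̂_MAP = 0.3439

The Exponential(rate=λ) likelihood is ∝ λ^n e^(−λΣtᵢ). Here n = 4 and Σtᵢ = 10.14 + 3.29 + 5.23 + 2.60 = 21.26.
Posterior ∝ λ^4e^(−2λ) · λ^4e^(−21.26λ) = λ^8e^(−23.26λ), i.e. Gamma(9, 23.26).
Mode = (a−1)/b = 8/23.26 ≈ 0.3439.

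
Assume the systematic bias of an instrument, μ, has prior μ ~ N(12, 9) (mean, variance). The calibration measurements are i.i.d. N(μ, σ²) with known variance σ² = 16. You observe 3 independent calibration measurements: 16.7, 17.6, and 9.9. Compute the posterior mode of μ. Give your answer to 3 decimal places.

n = 3; x̄ = (16.7 + 17.6 + 9.9)/3 = 44.2/3 = 221/15 ≈ 14.7333.
For a Normal prior and Normal likelihood with known variance, the posterior is Normal; its mode equals its mean, the precision-weighted average.
Prior precision 1/σ₀² = 1/9; data precision n/σ² = 3/16 = 0.1875.
μ̂ = ((1/9)·12 + 0.1875·(221/15)) / (1/9 + 0.1875) = (983/240)/(43/144) = 2949/215 ≈ 13.716.

μ̂_MAP = 13.716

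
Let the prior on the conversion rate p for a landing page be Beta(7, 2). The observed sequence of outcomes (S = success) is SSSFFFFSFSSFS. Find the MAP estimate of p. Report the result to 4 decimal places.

Prior: Beta(7, 2).
Data: 7 successes in 13 trials (from the sequence). The binomial likelihood contributes p^7(1−p)^6, so the posterior is Beta(7+7, 2+6) = Beta(14, 8).
For Beta(a, b) with a, b > 1 the mode is (a−1)/(a+b−2) = 13/20 ≈ 0.6500.

p̂_MAP = 0.6500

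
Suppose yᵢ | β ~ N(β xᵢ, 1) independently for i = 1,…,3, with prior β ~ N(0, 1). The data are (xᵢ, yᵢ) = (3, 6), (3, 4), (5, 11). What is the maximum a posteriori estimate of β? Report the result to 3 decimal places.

β̂_MAP = 1.932

log p(β | y) = −Σ(yᵢ − βxᵢ)²/(2·1) − β²/(2·1) + const.
Setting the derivative to zero: Σxᵢ(yᵢ − βxᵢ)/1 − β/1 = 0, so β = Σxᵢyᵢ / (Σxᵢ² + σ²/τ²).
Σxᵢyᵢ = 3·6 + 3·4 + 5·11 = 85; Σxᵢ² = 43; σ²/τ² = 1.
β̂_MAP = 85 / (43 + 1) = 85/44 ≈ 1.932.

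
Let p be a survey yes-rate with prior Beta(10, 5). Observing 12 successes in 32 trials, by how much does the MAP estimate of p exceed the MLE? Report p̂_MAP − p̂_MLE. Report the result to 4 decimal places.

MAP − MLE = 0.0917

Posterior is Beta(22, 25); MAP = (22−1)/(47−2) = 21/45 ≈ 0.46667.
MLE ignores the prior: p̂_MLE = k/n = 12/32 ≈ 0.37500.
Difference = 21/45 − 12/32 = 11/120 ≈ 0.0917.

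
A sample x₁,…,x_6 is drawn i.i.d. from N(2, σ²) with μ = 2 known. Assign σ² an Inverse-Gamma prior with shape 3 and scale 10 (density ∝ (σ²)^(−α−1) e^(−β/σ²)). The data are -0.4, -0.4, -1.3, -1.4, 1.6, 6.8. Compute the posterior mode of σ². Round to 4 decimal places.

Sum of squared deviations about the known mean: SS = (-0.4−2)² + (-0.4−2)² + (-1.3−2)² + (-1.4−2)² + (1.6−2)² + (6.8−2)² = 57.17.
The Normal likelihood contributes (σ²)^(−n/2) exp(−SS/(2σ²)), so the posterior is Inverse-Gamma(α + n/2, β + SS/2) = Inverse-Gamma(6, 38.585).
The mode of Inverse-Gamma(a, b) is b/(a+1) = 38.585/7 ≈ 5.5121.

σ̂²_MAP = 5.5121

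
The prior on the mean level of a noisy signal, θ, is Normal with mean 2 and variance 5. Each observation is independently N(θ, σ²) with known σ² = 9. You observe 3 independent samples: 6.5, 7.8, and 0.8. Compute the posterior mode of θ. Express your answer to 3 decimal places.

θ̂_MAP = 3.896

n = 3; x̄ = (6.5 + 7.8 + 0.8)/3 = 15.1/3 = 151/30 ≈ 5.0333.
For a Normal prior and Normal likelihood with known variance, the posterior is Normal; its mode equals its mean, the precision-weighted average.
Prior precision 1/σ₀² = 1/5 = 0.2; data precision n/σ² = 3/9 = 1/3.
θ̂ = (0.2·2 + (1/3)·(151/30)) / (0.2 + 1/3) = (187/90)/(8/15) = 187/48 ≈ 3.896.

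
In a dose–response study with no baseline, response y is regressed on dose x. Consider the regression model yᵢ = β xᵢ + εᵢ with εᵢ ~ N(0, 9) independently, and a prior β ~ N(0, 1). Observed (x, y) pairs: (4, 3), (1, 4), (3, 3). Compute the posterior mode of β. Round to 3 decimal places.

log p(β | y) = −Σ(yᵢ − βxᵢ)²/(2·9) − β²/(2·1) + const.
Setting the derivative to zero: Σxᵢ(yᵢ − βxᵢ)/9 − β/1 = 0, so β = Σxᵢyᵢ / (Σxᵢ² + σ²/τ²).
Σxᵢyᵢ = 4·3 + 1·4 + 3·3 = 25; Σxᵢ² = 26; σ²/τ² = 9.
β̂_MAP = 25 / (26 + 9) = 25/35 ≈ 0.714.

β̂_MAP = 0.714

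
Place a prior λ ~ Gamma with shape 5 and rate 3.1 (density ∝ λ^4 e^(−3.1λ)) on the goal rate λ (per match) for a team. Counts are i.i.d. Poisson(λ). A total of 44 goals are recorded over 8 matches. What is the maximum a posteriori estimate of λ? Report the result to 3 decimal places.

Σxᵢ = 44, n = 8.
Posterior ∝ λ^4e^(−3.1λ) · λ^44e^(−8λ) = λ^48e^(−11.1λ), i.e. Gamma(shape=49, rate=11.1).
The mode of a Gamma(a, b) with a ≥ 1 (shape–rate) is (a−1)/b = 48/11.1 ≈ 4.324.

λ̂_MAP = 4.324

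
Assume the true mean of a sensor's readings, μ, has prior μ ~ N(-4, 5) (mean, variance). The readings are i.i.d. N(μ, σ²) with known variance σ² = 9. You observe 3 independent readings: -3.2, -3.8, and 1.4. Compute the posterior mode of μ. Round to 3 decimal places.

n = 3; x̄ = ((-3.2) + (-3.8) + 1.4)/3 = -5.6/3 = -28/15 ≈ -1.8667.
For a Normal prior and Normal likelihood with known variance, the posterior is Normal; its mode equals its mean, the precision-weighted average.
Prior precision 1/σ₀² = 1/5 = 0.2; data precision n/σ² = 3/9 = 1/3.
μ̂ = (0.2·(-4) + (1/3)·(-28/15)) / (0.2 + 1/3) = (-64/45)/(8/15) = -8/3 ≈ -2.667.

μ̂_MAP = -2.667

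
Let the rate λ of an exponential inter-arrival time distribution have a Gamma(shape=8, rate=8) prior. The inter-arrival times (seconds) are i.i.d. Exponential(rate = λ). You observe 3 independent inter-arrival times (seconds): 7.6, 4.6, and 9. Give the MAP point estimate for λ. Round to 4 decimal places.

λ̂_MAP = 0.3425

The Exponential(rate=λ) likelihood is ∝ λ^n e^(−λΣtᵢ). Here n = 3 and Σtᵢ = 7.6 + 4.6 + 9 = 21.2.
Posterior ∝ λ^7e^(−8λ) · λ^3e^(−21.2λ) = λ^10e^(−29.2λ), i.e. Gamma(11, 29.2).
Mode = (a−1)/b = 10/29.2 ≈ 0.3425.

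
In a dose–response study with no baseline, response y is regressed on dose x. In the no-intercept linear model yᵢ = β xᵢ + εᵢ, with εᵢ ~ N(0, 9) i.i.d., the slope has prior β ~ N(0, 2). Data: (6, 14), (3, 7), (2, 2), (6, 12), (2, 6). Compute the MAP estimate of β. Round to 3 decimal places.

β̂_MAP = 2.064

log p(β | y) = −Σ(yᵢ − βxᵢ)²/(2·9) − β²/(2·2) + const.
Setting the derivative to zero: Σxᵢ(yᵢ − βxᵢ)/9 − β/2 = 0, so β = Σxᵢyᵢ / (Σxᵢ² + σ²/τ²).
Σxᵢyᵢ = 6·14 + 3·7 + 2·2 + 6·12 + 2·6 = 193; Σxᵢ² = 89; σ²/τ² = 4.5.
β̂_MAP = 193 / (89 + 4.5) = 193/93.5 ≈ 2.064.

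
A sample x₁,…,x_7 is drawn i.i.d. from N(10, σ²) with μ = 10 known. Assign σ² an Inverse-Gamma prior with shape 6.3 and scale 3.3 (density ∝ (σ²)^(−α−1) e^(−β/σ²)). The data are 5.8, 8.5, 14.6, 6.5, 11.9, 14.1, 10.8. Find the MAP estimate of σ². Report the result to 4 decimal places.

Sum of squared deviations about the known mean: SS = (5.8−10)² + (8.5−10)² + (14.6−10)² + (6.5−10)² + (11.9−10)² + (14.1−10)² + (10.8−10)² = 74.36.
The Normal likelihood contributes (σ²)^(−n/2) exp(−SS/(2σ²)), so the posterior is Inverse-Gamma(α + n/2, β + SS/2) = Inverse-Gamma(9.8, 40.48).
The mode of Inverse-Gamma(a, b) is b/(a+1) = 40.48/10.8 ≈ 3.7481.

σ̂²_MAP = 3.7481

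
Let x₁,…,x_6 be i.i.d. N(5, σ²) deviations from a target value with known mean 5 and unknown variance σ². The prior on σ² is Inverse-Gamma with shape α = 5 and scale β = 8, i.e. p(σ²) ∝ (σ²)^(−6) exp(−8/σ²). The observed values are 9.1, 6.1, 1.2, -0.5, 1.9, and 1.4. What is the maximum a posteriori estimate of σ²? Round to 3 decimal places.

Sum of squared deviations about the known mean: SS = (9.1−5)² + (6.1−5)² + (1.2−5)² + (-0.5−5)² + (1.9−5)² + (1.4−5)² = 85.28.
The Normal likelihood contributes (σ²)^(−n/2) exp(−SS/(2σ²)), so the posterior is Inverse-Gamma(α + n/2, β + SS/2) = Inverse-Gamma(8, 50.64).
The mode of Inverse-Gamma(a, b) is b/(a+1) = 50.64/9 ≈ 5.627.

σ̂²_MAP = 5.627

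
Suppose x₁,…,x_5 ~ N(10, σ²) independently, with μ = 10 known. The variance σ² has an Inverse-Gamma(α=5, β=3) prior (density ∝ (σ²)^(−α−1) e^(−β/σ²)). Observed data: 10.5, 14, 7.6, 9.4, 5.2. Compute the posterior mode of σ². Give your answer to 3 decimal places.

σ̂²_MAP = 3.024

Sum of squared deviations about the known mean: SS = (10.5−10)² + (14−10)² + (7.6−10)² + (9.4−10)² + (5.2−10)² = 45.41.
The Normal likelihood contributes (σ²)^(−n/2) exp(−SS/(2σ²)), so the posterior is Inverse-Gamma(α + n/2, β + SS/2) = Inverse-Gamma(7.5, 25.705).
The mode of Inverse-Gamma(a, b) is b/(a+1) = 25.705/8.5 ≈ 3.024.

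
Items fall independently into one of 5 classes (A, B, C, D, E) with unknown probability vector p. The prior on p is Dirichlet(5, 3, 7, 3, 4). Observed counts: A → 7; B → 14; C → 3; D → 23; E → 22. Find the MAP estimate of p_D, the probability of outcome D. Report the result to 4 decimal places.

The posterior is Dirichlet(αᵢ + nᵢ) = Dirichlet(12, 17, 10, 26, 26).
For a Dirichlet(a₁,…,a_K) with all aᵢ > 1, the mode has j-th component (aⱼ − 1)/(Σaᵢ − K).
Here Σaᵢ = 91 and K = 5, so p_D = (26 − 1)/(91 − 5) = 25/86 ≈ 0.2907.

MAP estimate of p_D = 0.2907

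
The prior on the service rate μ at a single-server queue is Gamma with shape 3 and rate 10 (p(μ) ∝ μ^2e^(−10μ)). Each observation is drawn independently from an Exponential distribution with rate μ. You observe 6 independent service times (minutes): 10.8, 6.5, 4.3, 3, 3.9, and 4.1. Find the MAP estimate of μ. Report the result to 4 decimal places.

The Exponential(rate=μ) likelihood is ∝ μ^n e^(−μΣtᵢ). Here n = 6 and Σtᵢ = 10.8 + 6.5 + 4.3 + 3 + 3.9 + 4.1 = 32.6.
Posterior ∝ μ^2e^(−10μ) · μ^6e^(−32.6μ) = μ^8e^(−42.6μ), i.e. Gamma(9, 42.6).
Mode = (a−1)/b = 8/42.6 ≈ 0.1878.

μ̂_MAP = 0.1878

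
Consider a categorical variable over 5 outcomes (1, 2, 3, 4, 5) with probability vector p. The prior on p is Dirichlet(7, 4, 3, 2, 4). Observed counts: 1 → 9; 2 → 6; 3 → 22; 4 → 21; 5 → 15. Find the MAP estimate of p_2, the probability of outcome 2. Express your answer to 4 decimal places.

MAP estimate: 0.1023

The posterior is Dirichlet(αᵢ + nᵢ) = Dirichlet(16, 10, 25, 23, 19).
For a Dirichlet(a₁,…,a_K) with all aᵢ > 1, the mode has j-th component (aⱼ − 1)/(Σaᵢ − K).
Here Σaᵢ = 93 and K = 5, so p_2 = (10 − 1)/(93 − 5) = 9/88 ≈ 0.1023.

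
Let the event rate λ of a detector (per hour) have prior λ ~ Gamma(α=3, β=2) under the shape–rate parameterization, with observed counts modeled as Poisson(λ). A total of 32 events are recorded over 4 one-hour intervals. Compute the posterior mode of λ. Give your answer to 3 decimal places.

λ̂_MAP = 5.667

Σxᵢ = 32, n = 4.
Posterior ∝ λ^2e^(−2λ) · λ^32e^(−4λ) = λ^34e^(−6λ), i.e. Gamma(shape=35, rate=6).
The mode of a Gamma(a, b) with a ≥ 1 (shape–rate) is (a−1)/b = 34/6 ≈ 5.667.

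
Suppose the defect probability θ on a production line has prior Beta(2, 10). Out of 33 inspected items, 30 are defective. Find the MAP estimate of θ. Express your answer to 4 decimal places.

Prior: Beta(2, 10).
Data: 30 successes in 33 trials. The binomial likelihood contributes θ^30(1−θ)^3, so the posterior is Beta(2+30, 10+3) = Beta(32, 13).
For Beta(a, b) with a, b > 1 the mode is (a−1)/(a+b−2) = 31/43 ≈ 0.7209.

θ̂_MAP = 0.7209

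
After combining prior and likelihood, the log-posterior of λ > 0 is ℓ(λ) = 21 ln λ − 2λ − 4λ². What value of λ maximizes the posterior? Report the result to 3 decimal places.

λ̂_MAP = 1.500

ℓ'(λ) = 21/λ − 2 − 8λ. Setting this to zero and multiplying by λ: 8λ² + 2λ − 21 = 0.
λ = (−2 + √(2² + 4·8·21)) / (2·8) = (−2 + √676) / 16 = (−2 + 26)/16 = 3/2.
ℓ''(λ) = −21/λ² − 8 < 0, confirming a maximum.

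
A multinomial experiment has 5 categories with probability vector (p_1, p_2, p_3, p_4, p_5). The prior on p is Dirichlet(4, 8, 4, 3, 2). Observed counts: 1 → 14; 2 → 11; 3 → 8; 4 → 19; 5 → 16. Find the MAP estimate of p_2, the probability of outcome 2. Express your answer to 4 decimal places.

MAP estimate: 0.2143

The posterior is Dirichlet(αᵢ + nᵢ) = Dirichlet(18, 19, 12, 22, 18).
For a Dirichlet(a₁,…,a_K) with all aᵢ > 1, the mode has j-th component (aⱼ − 1)/(Σaᵢ − K).
Here Σaᵢ = 89 and K = 5, so p_2 = (19 − 1)/(89 − 5) = 18/84 ≈ 0.2143.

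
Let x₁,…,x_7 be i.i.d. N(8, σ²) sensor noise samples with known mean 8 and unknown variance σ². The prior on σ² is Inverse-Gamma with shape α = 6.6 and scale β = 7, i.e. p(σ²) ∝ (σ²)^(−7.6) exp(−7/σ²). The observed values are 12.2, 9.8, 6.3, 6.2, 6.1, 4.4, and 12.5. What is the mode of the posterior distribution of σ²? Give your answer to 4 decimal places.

Sum of squared deviations about the known mean: SS = (12.2−8)² + (9.8−8)² + (6.3−8)² + (6.2−8)² + (6.1−8)² + (4.4−8)² + (12.5−8)² = 63.83.
The Normal likelihood contributes (σ²)^(−n/2) exp(−SS/(2σ²)), so the posterior is Inverse-Gamma(α + n/2, β + SS/2) = Inverse-Gamma(10.1, 38.915).
The mode of Inverse-Gamma(a, b) is b/(a+1) = 38.915/11.1 ≈ 3.5059.

σ̂²_MAP = 3.5059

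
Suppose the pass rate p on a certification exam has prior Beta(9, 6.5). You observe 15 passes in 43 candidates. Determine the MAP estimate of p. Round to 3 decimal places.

Prior: Beta(9, 6.5).
Data: 15 successes in 43 trials. The binomial likelihood contributes p^15(1−p)^28, so the posterior is Beta(9+15, 6.5+28) = Beta(24, 34.5).
For Beta(a, b) with a, b > 1 the mode is (a−1)/(a+b−2) = 23/56.5 ≈ 0.407.

p̂_MAP = 0.407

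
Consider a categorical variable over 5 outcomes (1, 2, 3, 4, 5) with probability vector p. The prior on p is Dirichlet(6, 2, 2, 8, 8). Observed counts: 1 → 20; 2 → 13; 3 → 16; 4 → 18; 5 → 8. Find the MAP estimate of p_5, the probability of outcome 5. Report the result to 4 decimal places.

The posterior is Dirichlet(αᵢ + nᵢ) = Dirichlet(26, 15, 18, 26, 16).
For a Dirichlet(a₁,…,a_K) with all aᵢ > 1, the mode has j-th component (aⱼ − 1)/(Σaᵢ − K).
Here Σaᵢ = 101 and K = 5, so p_5 = (16 − 1)/(101 − 5) = 15/96 ≈ 0.1563.

MAP estimate: 0.1563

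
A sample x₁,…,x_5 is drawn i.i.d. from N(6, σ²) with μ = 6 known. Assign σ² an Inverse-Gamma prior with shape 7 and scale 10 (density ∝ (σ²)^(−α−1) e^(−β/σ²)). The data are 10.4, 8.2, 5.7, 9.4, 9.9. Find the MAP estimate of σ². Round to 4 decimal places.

σ̂²_MAP = 3.3838

Sum of squared deviations about the known mean: SS = (10.4−6)² + (8.2−6)² + (5.7−6)² + (9.4−6)² + (9.9−6)² = 51.06.
The Normal likelihood contributes (σ²)^(−n/2) exp(−SS/(2σ²)), so the posterior is Inverse-Gamma(α + n/2, β + SS/2) = Inverse-Gamma(9.5, 35.53).
The mode of Inverse-Gamma(a, b) is b/(a+1) = 35.53/10.5 ≈ 3.3838.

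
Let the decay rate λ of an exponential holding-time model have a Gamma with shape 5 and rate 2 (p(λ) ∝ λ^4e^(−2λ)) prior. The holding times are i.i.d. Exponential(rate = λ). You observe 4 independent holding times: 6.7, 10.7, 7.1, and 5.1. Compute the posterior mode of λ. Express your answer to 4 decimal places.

The Exponential(rate=λ) likelihood is ∝ λ^n e^(−λΣtᵢ). Here n = 4 and Σtᵢ = 6.7 + 10.7 + 7.1 + 5.1 = 29.6.
Posterior ∝ λ^4e^(−2λ) · λ^4e^(−29.6λ) = λ^8e^(−31.6λ), i.e. Gamma(9, 31.6).
Mode = (a−1)/b = 8/31.6 ≈ 0.2532.

λ̂_MAP = 0.2532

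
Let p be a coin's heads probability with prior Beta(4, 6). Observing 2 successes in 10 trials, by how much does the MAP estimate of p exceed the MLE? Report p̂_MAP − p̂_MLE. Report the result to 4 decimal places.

Posterior is Beta(6, 14); MAP = (6−1)/(20−2) = 5/18 ≈ 0.27778.
MLE ignores the prior: p̂_MLE = k/n = 2/10 ≈ 0.20000.
Difference = 5/18 − 2/10 = 7/90 ≈ 0.0778.

MAP − MLE = 0.0778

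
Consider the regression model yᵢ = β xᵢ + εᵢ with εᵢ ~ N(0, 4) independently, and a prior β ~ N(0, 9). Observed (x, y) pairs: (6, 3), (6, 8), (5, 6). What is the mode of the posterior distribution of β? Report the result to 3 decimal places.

β̂_MAP = 0.985

log p(β | y) = −Σ(yᵢ − βxᵢ)²/(2·4) − β²/(2·9) + const.
Setting the derivative to zero: Σxᵢ(yᵢ − βxᵢ)/4 − β/9 = 0, so β = Σxᵢyᵢ / (Σxᵢ² + σ²/τ²).
Σxᵢyᵢ = 6·3 + 6·8 + 5·6 = 96; Σxᵢ² = 97; σ²/τ² = 4/9.
β̂_MAP = 96 / (97 + 4/9) = 96/(877/9) = 864/877 ≈ 0.985.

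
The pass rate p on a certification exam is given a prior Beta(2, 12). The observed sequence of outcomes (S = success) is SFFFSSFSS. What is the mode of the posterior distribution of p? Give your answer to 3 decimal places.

p̂_MAP = 0.286

Prior: Beta(2, 12).
Data: 5 successes in 9 trials (from the sequence). The binomial likelihood contributes p^5(1−p)^4, so the posterior is Beta(2+5, 12+4) = Beta(7, 16).
For Beta(a, b) with a, b > 1 the mode is (a−1)/(a+b−2) = 6/21 ≈ 0.286.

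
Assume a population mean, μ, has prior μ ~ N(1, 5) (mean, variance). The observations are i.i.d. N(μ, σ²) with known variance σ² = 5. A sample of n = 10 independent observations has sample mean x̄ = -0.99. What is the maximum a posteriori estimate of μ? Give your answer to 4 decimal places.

n = 10, x̄ = -0.99.
For a Normal prior and Normal likelihood with known variance, the posterior is Normal; its mode equals its mean, the precision-weighted average.
Prior precision 1/σ₀² = 1/5 = 0.2; data precision n/σ² = 10/5 = 2.
μ̂ = (0.2·1 + 2·(-0.99)) / (0.2 + 2) = (-1.78)/2.2 = -89/110 ≈ -0.8091.

μ̂_MAP = -0.8091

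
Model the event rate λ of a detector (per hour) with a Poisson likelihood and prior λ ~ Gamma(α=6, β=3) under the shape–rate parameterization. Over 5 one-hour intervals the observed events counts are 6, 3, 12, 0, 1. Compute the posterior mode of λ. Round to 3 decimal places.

λ̂_MAP = 3.375

Σxᵢ = 6+3+12+0+1 = 22, with n = 5.
Posterior ∝ λ^5e^(−3λ) · λ^22e^(−5λ) = λ^27e^(−8λ), i.e. Gamma(shape=28, rate=8).
The mode of a Gamma(a, b) with a ≥ 1 (shape–rate) is (a−1)/b = 27/8 ≈ 3.375.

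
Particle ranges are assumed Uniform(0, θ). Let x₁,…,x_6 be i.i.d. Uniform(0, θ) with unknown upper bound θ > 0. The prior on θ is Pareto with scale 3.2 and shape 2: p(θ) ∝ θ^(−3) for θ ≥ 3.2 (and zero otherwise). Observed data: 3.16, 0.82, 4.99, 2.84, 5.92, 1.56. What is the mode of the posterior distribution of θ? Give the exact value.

θ̂_MAP = 5.92

The Uniform(0, θ) likelihood is θ^(−n) for θ ≥ max(xᵢ), zero otherwise. Here max(xᵢ) = 5.92.
Posterior ∝ θ^(−3) · θ^(−6) = θ^(−9) on θ ≥ max(3.2, 5.92) = 5.92.
This density is strictly decreasing in θ, so the posterior mode lies at the lower boundary of the support.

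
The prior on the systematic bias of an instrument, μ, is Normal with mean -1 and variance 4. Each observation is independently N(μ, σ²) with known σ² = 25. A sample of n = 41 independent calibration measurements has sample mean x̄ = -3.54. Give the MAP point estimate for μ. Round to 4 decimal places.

n = 41, x̄ = -3.54.
For a Normal prior and Normal likelihood with known variance, the posterior is Normal; its mode equals its mean, the precision-weighted average.
Prior precision 1/σ₀² = 1/4 = 0.25; data precision n/σ² = 41/25 = 1.64.
μ̂ = (0.25·(-1) + 1.64·(-3.54)) / (0.25 + 1.64) = (-6.0556)/1.89 = -15139/4725 ≈ -3.2040.

μ̂_MAP = -3.2040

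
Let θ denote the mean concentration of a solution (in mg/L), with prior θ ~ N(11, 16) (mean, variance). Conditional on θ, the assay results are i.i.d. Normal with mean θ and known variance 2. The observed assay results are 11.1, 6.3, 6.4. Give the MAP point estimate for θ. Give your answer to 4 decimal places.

θ̂_MAP = 8.0560

n = 3; x̄ = (11.1 + 6.3 + 6.4)/3 = 23.8/3 = 119/15 ≈ 7.9333.
For a Normal prior and Normal likelihood with known variance, the posterior is Normal; its mode equals its mean, the precision-weighted average.
Prior precision 1/σ₀² = 1/16 = 0.0625; data precision n/σ² = 3/2 = 1.5.
θ̂ = (0.0625·11 + 1.5·(119/15)) / (0.0625 + 1.5) = 12.5875/1.5625 = 8.0560.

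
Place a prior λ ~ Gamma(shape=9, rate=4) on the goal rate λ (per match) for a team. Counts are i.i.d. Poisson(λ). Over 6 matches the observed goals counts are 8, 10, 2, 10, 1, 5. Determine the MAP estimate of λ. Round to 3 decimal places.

Σxᵢ = 8+10+2+10+1+5 = 36, with n = 6.
Posterior ∝ λ^8e^(−4λ) · λ^36e^(−6λ) = λ^44e^(−10λ), i.e. Gamma(shape=45, rate=10).
The mode of a Gamma(a, b) with a ≥ 1 (shape–rate) is (a−1)/b = 44/10 ≈ 4.400.

λ̂_MAP = 4.400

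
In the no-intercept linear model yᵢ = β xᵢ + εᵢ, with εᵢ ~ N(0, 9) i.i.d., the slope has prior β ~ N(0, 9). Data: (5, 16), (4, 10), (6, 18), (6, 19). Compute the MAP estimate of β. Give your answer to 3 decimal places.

log p(β | y) = −Σ(yᵢ − βxᵢ)²/(2·9) − β²/(2·9) + const.
Setting the derivative to zero: Σxᵢ(yᵢ − βxᵢ)/9 − β/9 = 0, so β = Σxᵢyᵢ / (Σxᵢ² + σ²/τ²).
Σxᵢyᵢ = 5·16 + 4·10 + 6·18 + 6·19 = 342; Σxᵢ² = 113; σ²/τ² = 1.
β̂_MAP = 342 / (113 + 1) = 342/114 ≈ 3.000.

β̂_MAP = 3.000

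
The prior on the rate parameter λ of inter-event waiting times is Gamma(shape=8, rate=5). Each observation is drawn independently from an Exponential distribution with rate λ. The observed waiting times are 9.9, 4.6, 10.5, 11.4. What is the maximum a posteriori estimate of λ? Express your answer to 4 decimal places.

λ̂_MAP = 0.2657

The Exponential(rate=λ) likelihood is ∝ λ^n e^(−λΣtᵢ). Here n = 4 and Σtᵢ = 9.9 + 4.6 + 10.5 + 11.4 = 36.4.
Posterior ∝ λ^7e^(−5λ) · λ^4e^(−36.4λ) = λ^11e^(−41.4λ), i.e. Gamma(12, 41.4).
Mode = (a−1)/b = 11/41.4 ≈ 0.2657.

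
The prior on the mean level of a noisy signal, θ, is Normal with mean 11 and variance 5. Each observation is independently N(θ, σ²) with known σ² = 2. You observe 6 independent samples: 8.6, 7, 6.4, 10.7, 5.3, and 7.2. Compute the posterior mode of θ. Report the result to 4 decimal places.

n = 6; x̄ = (8.6 + 7 + 6.4 + 10.7 + 5.3 + 7.2)/6 = 45.2/6 = 113/15 ≈ 7.5333.
For a Normal prior and Normal likelihood with known variance, the posterior is Normal; its mode equals its mean, the precision-weighted average.
Prior precision 1/σ₀² = 1/5 = 0.2; data precision n/σ² = 6/2 = 3.
θ̂ = (0.2·11 + 3·(113/15)) / (0.2 + 3) = 24.8/3.2 = 7.7500.

θ̂_MAP = 7.7500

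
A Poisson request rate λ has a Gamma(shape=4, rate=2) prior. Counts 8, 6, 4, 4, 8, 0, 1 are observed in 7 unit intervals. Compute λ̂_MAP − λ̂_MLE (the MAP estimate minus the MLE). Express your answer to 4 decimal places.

MAP − MLE = -0.6508

Σxᵢ = 31. Posterior is Gamma(35, 9); MAP = (35−1)/9 = 34/9 ≈ 3.77778.
MLE = x̄ = 31/7 ≈ 4.42857.
Difference = 34/9 − 31/7 = -41/63 ≈ -0.6508.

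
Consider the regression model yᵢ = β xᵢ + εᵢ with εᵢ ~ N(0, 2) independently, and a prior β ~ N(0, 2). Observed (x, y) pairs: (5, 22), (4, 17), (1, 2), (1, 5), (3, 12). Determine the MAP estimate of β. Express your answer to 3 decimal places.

log p(β | y) = −Σ(yᵢ − βxᵢ)²/(2·2) − β²/(2·2) + const.
Setting the derivative to zero: Σxᵢ(yᵢ − βxᵢ)/2 − β/2 = 0, so β = Σxᵢyᵢ / (Σxᵢ² + σ²/τ²).
Σxᵢyᵢ = 5·22 + 4·17 + 1·2 + 1·5 + 3·12 = 221; Σxᵢ² = 52; σ²/τ² = 1.
β̂_MAP = 221 / (52 + 1) = 221/53 ≈ 4.170.

β̂_MAP = 4.170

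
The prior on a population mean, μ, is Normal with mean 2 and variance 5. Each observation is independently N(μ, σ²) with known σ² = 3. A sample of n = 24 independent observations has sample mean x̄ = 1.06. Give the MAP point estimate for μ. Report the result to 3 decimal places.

n = 24, x̄ = 1.06.
For a Normal prior and Normal likelihood with known variance, the posterior is Normal; its mode equals its mean, the precision-weighted average.
Prior precision 1/σ₀² = 1/5 = 0.2; data precision n/σ² = 24/3 = 8.
μ̂ = (0.2·2 + 8·1.06) / (0.2 + 8) = 8.88/8.2 = 222/205 ≈ 1.083.

μ̂_MAP = 1.083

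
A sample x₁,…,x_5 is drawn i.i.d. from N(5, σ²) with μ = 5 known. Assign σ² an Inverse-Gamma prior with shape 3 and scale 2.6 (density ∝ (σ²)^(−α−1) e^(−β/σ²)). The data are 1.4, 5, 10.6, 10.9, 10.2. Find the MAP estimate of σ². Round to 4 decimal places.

Sum of squared deviations about the known mean: SS = (1.4−5)² + (5−5)² + (10.6−5)² + (10.9−5)² + (10.2−5)² = 106.17.
The Normal likelihood contributes (σ²)^(−n/2) exp(−SS/(2σ²)), so the posterior is Inverse-Gamma(α + n/2, β + SS/2) = Inverse-Gamma(5.5, 55.685).
The mode of Inverse-Gamma(a, b) is b/(a+1) = 55.685/6.5 ≈ 8.5669.

σ̂²_MAP = 8.5669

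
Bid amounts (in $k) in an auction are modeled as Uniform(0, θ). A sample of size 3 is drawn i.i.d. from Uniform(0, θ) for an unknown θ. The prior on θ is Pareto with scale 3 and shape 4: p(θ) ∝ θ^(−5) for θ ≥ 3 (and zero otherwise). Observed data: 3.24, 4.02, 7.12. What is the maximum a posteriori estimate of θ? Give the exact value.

The Uniform(0, θ) likelihood is θ^(−n) for θ ≥ max(xᵢ), zero otherwise. Here max(xᵢ) = 7.12.
Posterior ∝ θ^(−5) · θ^(−3) = θ^(−8) on θ ≥ max(3, 7.12) = 7.12.
This density is strictly decreasing in θ, so the posterior mode lies at the lower boundary of the support.

θ̂_MAP = 7.12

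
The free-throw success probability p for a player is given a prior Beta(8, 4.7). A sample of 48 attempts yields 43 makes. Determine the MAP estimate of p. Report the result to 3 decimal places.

p̂_MAP = 0.852

Prior: Beta(8, 4.7).
Data: 43 successes in 48 trials. The binomial likelihood contributes p^43(1−p)^5, so the posterior is Beta(8+43, 4.7+5) = Beta(51, 9.7).
For Beta(a, b) with a, b > 1 the mode is (a−1)/(a+b−2) = 50/58.7 ≈ 0.852.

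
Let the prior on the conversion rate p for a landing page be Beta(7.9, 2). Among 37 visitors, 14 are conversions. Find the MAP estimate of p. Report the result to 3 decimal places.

Prior: Beta(7.9, 2).
Data: 14 successes in 37 trials. The binomial likelihood contributes p^14(1−p)^23, so the posterior is Beta(7.9+14, 2+23) = Beta(21.9, 25).
For Beta(a, b) with a, b > 1 the mode is (a−1)/(a+b−2) = 20.9/44.9 ≈ 0.465.

p̂_MAP = 0.465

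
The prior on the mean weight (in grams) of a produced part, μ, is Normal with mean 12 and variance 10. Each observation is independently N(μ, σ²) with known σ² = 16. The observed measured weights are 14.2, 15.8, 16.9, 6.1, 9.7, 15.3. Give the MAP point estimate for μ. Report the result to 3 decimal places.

n = 6; x̄ = (14.2 + 15.8 + 16.9 + 6.1 + 9.7 + 15.3)/6 = 78/6 = 13.
For a Normal prior and Normal likelihood with known variance, the posterior is Normal; its mode equals its mean, the precision-weighted average.
Prior precision 1/σ₀² = 1/10 = 0.1; data precision n/σ² = 6/16 = 0.375.
μ̂ = (0.1·12 + 0.375·13) / (0.1 + 0.375) = 6.075/0.475 = 243/19 ≈ 12.789.

μ̂_MAP = 12.789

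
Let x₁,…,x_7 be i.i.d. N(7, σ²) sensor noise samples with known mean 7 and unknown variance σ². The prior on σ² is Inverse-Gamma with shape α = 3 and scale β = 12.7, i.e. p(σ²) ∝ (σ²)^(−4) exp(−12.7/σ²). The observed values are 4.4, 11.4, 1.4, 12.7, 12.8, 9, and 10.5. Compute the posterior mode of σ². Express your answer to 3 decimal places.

σ̂²_MAP = 11.017

Sum of squared deviations about the known mean: SS = (4.4−7)² + (11.4−7)² + (1.4−7)² + (12.7−7)² + (12.8−7)² + (9−7)² + (10.5−7)² = 139.86.
The Normal likelihood contributes (σ²)^(−n/2) exp(−SS/(2σ²)), so the posterior is Inverse-Gamma(α + n/2, β + SS/2) = Inverse-Gamma(6.5, 82.63).
The mode of Inverse-Gamma(a, b) is b/(a+1) = 82.63/7.5 ≈ 11.017.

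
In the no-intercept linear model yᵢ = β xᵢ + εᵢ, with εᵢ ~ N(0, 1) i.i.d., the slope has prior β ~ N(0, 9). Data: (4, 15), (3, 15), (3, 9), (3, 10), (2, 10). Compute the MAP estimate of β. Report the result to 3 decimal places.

β̂_MAP = 3.863

log p(β | y) = −Σ(yᵢ − βxᵢ)²/(2·1) − β²/(2·9) + const.
Setting the derivative to zero: Σxᵢ(yᵢ − βxᵢ)/1 − β/9 = 0, so β = Σxᵢyᵢ / (Σxᵢ² + σ²/τ²).
Σxᵢyᵢ = 4·15 + 3·15 + 3·9 + 3·10 + 2·10 = 182; Σxᵢ² = 47; σ²/τ² = 1/9.
β̂_MAP = 182 / (47 + 1/9) = 182/(424/9) = 819/212 ≈ 3.863.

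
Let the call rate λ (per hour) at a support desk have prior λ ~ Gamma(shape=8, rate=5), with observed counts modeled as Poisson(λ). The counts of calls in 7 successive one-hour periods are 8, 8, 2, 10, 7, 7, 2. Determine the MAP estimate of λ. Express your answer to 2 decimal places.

λ̂_MAP = 4.25

Σxᵢ = 8+8+2+10+7+7+2 = 44, with n = 7.
Posterior ∝ λ^7e^(−5λ) · λ^44e^(−7λ) = λ^51e^(−12λ), i.e. Gamma(shape=52, rate=12).
The mode of a Gamma(a, b) with a ≥ 1 (shape–rate) is (a−1)/b = 51/12 ≈ 4.25.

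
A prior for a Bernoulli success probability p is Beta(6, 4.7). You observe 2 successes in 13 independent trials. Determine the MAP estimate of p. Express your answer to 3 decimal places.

Prior: Beta(6, 4.7).
Data: 2 successes in 13 trials. The binomial likelihood contributes p^2(1−p)^11, so the posterior is Beta(6+2, 4.7+11) = Beta(8, 15.7).
For Beta(a, b) with a, b > 1 the mode is (a−1)/(a+b−2) = 7/21.7 ≈ 0.323.

p̂_MAP = 0.323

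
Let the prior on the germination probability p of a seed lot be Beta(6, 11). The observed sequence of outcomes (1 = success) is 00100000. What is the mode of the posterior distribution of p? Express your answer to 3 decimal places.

p̂_MAP = 0.261

Prior: Beta(6, 11).
Data: 1 success in 8 trials (from the sequence). The binomial likelihood contributes p(1−p)^7, so the posterior is Beta(6+1, 11+7) = Beta(7, 18).
For Beta(a, b) with a, b > 1 the mode is (a−1)/(a+b−2) = 6/23 ≈ 0.261.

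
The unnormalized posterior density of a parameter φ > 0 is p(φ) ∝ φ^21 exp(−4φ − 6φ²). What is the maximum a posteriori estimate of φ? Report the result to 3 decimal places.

ℓ'(φ) = 21/φ − 4 − 12φ. Setting this to zero and multiplying by φ: 12φ² + 4φ − 21 = 0.
φ = (−4 + √(4² + 4·12·21)) / (2·12) = (−4 + √1024) / 24 = (−4 + 32)/24 = 7/6.
ℓ''(φ) = −21/φ² − 12 < 0, confirming a maximum.

φ̂_MAP = 1.167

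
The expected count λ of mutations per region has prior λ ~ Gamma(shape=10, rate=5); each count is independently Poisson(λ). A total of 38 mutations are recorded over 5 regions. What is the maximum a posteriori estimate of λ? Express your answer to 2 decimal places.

Σxᵢ = 38, n = 5.
Posterior ∝ λ^9e^(−5λ) · λ^38e^(−5λ) = λ^47e^(−10λ), i.e. Gamma(shape=48, rate=10).
The mode of a Gamma(a, b) with a ≥ 1 (shape–rate) is (a−1)/b = 47/10 ≈ 4.70.

λ̂_MAP = 4.70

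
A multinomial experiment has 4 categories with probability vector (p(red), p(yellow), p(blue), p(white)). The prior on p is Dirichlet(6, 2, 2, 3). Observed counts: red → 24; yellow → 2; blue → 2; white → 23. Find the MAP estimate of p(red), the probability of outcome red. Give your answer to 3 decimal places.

MAP estimate of p(red) = 0.483

The posterior is Dirichlet(αᵢ + nᵢ) = Dirichlet(30, 4, 4, 26).
For a Dirichlet(a₁,…,a_K) with all aᵢ > 1, the mode has j-th component (aⱼ − 1)/(Σaᵢ − K).
Here Σaᵢ = 64 and K = 4, so p(red) = (30 − 1)/(64 − 4) = 29/60 ≈ 0.483.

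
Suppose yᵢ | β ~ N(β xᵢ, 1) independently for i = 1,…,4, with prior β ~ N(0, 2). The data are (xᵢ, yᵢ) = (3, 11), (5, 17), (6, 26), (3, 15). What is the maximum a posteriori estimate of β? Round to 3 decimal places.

log p(β | y) = −Σ(yᵢ − βxᵢ)²/(2·1) − β²/(2·2) + const.
Setting the derivative to zero: Σxᵢ(yᵢ − βxᵢ)/1 − β/2 = 0, so β = Σxᵢyᵢ / (Σxᵢ² + σ²/τ²).
Σxᵢyᵢ = 3·11 + 5·17 + 6·26 + 3·15 = 319; Σxᵢ² = 79; σ²/τ² = 0.5.
β̂_MAP = 319 / (79 + 0.5) = 319/79.5 ≈ 4.013.

β̂_MAP = 4.013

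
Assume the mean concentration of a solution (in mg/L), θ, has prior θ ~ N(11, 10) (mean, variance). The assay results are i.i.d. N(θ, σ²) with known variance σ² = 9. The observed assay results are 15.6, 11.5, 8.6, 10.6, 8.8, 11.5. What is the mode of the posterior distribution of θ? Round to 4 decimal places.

n = 6; x̄ = (15.6 + 11.5 + 8.6 + 10.6 + 8.8 + 11.5)/6 = 66.6/6 = 11.1.
For a Normal prior and Normal likelihood with known variance, the posterior is Normal; its mode equals its mean, the precision-weighted average.
Prior precision 1/σ₀² = 1/10 = 0.1; data precision n/σ² = 6/9 = 2/3.
θ̂ = (0.1·11 + (2/3)·11.1) / (0.1 + 2/3) = 8.5/(23/30) = 255/23 ≈ 11.0870.

θ̂_MAP = 11.0870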